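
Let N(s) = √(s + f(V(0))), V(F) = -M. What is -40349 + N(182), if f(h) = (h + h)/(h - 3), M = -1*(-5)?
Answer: -40349 + √733/2 ≈ -40335.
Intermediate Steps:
M = 5
V(F) = -5 (V(F) = -1*5 = -5)
f(h) = 2*h/(-3 + h) (f(h) = (2*h)/(-3 + h) = 2*h/(-3 + h))
N(s) = √(5/4 + s) (N(s) = √(s + 2*(-5)/(-3 - 5)) = √(s + 2*(-5)/(-8)) = √(s + 2*(-5)*(-⅛)) = √(s + 5/4) = √(5/4 + s))
-40349 + N(182) = -40349 + √(5 + 4*182)/2 = -40349 + √(5 + 728)/2 = -40349 + √733/2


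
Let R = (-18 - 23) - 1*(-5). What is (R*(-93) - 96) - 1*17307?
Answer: -14055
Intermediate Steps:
R = -36 (R = -41 + 5 = -36)
(R*(-93) - 96) - 1*17307 = (-36*(-93) - 96) - 1*17307 = (3348 - 96) - 17307 = 3252 - 17307 = -14055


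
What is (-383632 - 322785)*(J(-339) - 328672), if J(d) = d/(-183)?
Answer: 14162868956543/61 ≈ 2.3218e+11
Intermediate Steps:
J(d) = -d/183 (J(d) = d*(-1/183) = -d/183)
(-383632 - 322785)*(J(-339) - 328672) = (-383632 - 322785)*(-1/183*(-339) - 328672) = -706417*(113/61 - 328672) = -706417*(-20048879/61) = 14162868956543/61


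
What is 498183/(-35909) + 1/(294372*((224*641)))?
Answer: -21056755286460475/1517769625986432 ≈ -13.873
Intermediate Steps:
498183/(-35909) + 1/(294372*((224*641))) = 498183*(-1/35909) + (1/294372)/143584 = -498183/35909 + (1/294372)*(1/143584) = -498183/35909 + 1/42267109248 = -21056755286460475/1517769625986432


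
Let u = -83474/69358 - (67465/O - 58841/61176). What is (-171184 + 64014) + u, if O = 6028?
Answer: -342673449949528061/3197134413528 ≈ -1.0718e+5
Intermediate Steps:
u = -36554851732301/3197134413528 (u = -83474/69358 - (67465/6028 - 58841/61176) = -83474*1/69358 - (67465*(1/6028) - 58841*1/61176) = -41737/34679 - (67465/6028 - 58841/61176) = -41737/34679 - 1*943136323/92192232 = -41737/34679 - 943136323/92192232 = -36554851732301/3197134413528 ≈ -11.434)
(-171184 + 64014) + u = (-171184 + 64014) - 36554851732301/3197134413528 = -107170 - 36554851732301/3197134413528 = -342673449949528061/3197134413528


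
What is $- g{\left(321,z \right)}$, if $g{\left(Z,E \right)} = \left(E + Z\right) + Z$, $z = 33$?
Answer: $-675$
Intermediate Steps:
$g{\left(Z,E \right)} = E + 2 Z$
$- g{\left(321,z \right)} = - (33 + 2 \cdot 321) = - (33 + 642) = \left(-1\right) 675 = -675$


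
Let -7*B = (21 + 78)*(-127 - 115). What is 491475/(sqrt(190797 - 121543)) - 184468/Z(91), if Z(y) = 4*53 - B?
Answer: 645638/11237 + 491475*sqrt(69254)/69254 ≈ 1925.0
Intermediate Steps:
B = 23958/7 (B = -(21 + 78)*(-127 - 115)/7 = -99*(-242)/7 = -1/7*(-23958) = 23958/7 ≈ 3422.6)
Z(y) = -22474/7 (Z(y) = 4*53 - 1*23958/7 = 212 - 23958/7 = -22474/7)
491475/(sqrt(190797 - 121543)) - 184468/Z(91) = 491475/(sqrt(190797 - 121543)) - 184468/(-22474/7) = 491475/(sqrt(69254)) - 184468*(-7/22474) = 491475*(sqrt(69254)/69254) + 645638/11237 = 491475*sqrt(69254)/69254 + 645638/11237 = 645638/11237 + 491475*sqrt(69254)/69254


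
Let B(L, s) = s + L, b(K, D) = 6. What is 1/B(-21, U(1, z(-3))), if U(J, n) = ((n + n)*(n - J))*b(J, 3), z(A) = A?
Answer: 1/123 ≈ 0.0081301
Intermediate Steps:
U(J, n) = 12*n*(n - J) (U(J, n) = ((n + n)*(n - J))*6 = ((2*n)*(n - J))*6 = (2*n*(n - J))*6 = 12*n*(n - J))
B(L, s) = L + s
1/B(-21, U(1, z(-3))) = 1/(-21 + 12*(-3)*(-3 - 1*1)) = 1/(-21 + 12*(-3)*(-3 - 1)) = 1/(-21 + 12*(-3)*(-4)) = 1/(-21 + 144) = 1/123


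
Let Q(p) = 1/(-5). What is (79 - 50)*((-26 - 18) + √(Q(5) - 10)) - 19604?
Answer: -20880 + 29*I*√255/5 ≈ -20880.0 + 92.619*I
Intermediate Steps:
Q(p) = -⅕
(79 - 50)*((-26 - 18) + √(Q(5) - 10)) - 19604 = (79 - 50)*((-26 - 18) + √(-⅕ - 10)) - 19604 = 29*(-44 + √(-51/5)) - 19604 = 29*(-44 + I*√255/5) - 19604 = (-1276 + 29*I*√255/5) - 19604 = -20880 + 29*I*√255/5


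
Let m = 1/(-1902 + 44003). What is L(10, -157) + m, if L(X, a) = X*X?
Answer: 4210101/42101 ≈ 100.00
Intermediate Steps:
L(X, a) = X**2
m = 1/42101 ≈ 2.3752e-5
L(10, -157) + m = 10**2 + 1/42101 = 100 + 1/42101 = 4210101/42101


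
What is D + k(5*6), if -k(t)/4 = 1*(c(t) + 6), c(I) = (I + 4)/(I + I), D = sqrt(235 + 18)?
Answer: -394/15 + sqrt(253) ≈ -10.361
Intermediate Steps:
D = sqrt(253) ≈ 15.906
c(I) = (4 + I)/(2*I) (c(I) = (4 + I)/((2*I)) = (4 + I)*(1/(2*I)) = (4 + I)/(2*I))
k(t) = -24 - 2*(4 + t)/t (k(t) = -4*((4 + t)/(2*t) + 6) = -4*(6 + (4 + t)/(2*t)) = -24 - 2*(4 + t)/t)
D + k(5*6) = sqrt(253) + (-26 - 8/(5*6)) = sqrt(253) + (-26 - 8/30) = sqrt(253) + (-26 - 8*1/30) = sqrt(253) + (-26 - 4/15) = sqrt(253) - 394/15 = -394/15 + sqrt(253)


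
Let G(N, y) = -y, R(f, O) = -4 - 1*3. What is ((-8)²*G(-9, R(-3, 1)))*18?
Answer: 8064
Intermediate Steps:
R(f, O) = -7 (R(f, O) = -4 - 3 = -7)
((-8)²*G(-9, R(-3, 1)))*18 = ((-8)²*(-1*(-7)))*18 = (64*7)*18 = 448*18 = 8064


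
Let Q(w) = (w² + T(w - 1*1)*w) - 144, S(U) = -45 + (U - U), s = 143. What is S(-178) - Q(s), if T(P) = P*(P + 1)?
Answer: -2924108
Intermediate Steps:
T(P) = P*(1 + P)
S(U) = -45 (S(U) = -45 + 0 = -45)
Q(w) = -144 + w² + w²*(-1 + w) (Q(w) = (w² + ((w - 1*1)*(1 + (w - 1*1)))*w) - 144 = (w² + ((w - 1)*(1 + (w - 1)))*w) - 144 = (w² + ((-1 + w)*(1 + (-1 + w)))*w) - 144 = (w² + ((-1 + w)*w)*w) - 144 = (w² + (w*(-1 + w))*w) - 144 = (w² + w²*(-1 + w)) - 144 = -144 + w² + w²*(-1 + w))
S(-178) - Q(s) = -45 - (-144 + 143³) = -45 - (-144 + 2924207) = -45 - 1*2924063 = -45 - 2924063 = -2924108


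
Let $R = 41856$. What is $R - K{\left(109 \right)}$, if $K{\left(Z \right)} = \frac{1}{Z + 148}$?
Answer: $\frac{10756991}{257} \approx 41856.0$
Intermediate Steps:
$K{\left(Z \right)} = \frac{1}{148 + Z}$
$R - K{\left(109 \right)} = 41856 - \frac{1}{148 + 109} = 41856 - \frac{1}{257} = \frac{10756991}{257}$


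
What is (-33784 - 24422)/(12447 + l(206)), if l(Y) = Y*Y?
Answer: -58206/54883 ≈ -1.0605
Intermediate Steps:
l(Y) = Y²
(-33784 - 24422)/(12447 + l(206)) = (-33784 - 24422)/(12447 + 206²) = -58206/(12447 + 42436) = -58206/54883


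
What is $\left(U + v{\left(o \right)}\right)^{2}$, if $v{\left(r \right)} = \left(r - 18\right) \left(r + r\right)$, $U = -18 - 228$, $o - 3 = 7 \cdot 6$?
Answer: $4769856$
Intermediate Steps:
$o = 45$ ($o = 3 + 7 \cdot 6 = 3 + 42 = 45$)
$U = -246$
$v{\left(r \right)} = 2 r \left(-18 + r\right)$ ($v{\left(r \right)} = \left(-18 + r\right) 2 r = 2 r \left(-18 + r\right)$)
$\left(U + v{\left(o \right)}\right)^{2} = \left(-246 + 2 \cdot 45 \left(-18 + 45\right)\right)^{2} = \left(-246 + 2 \cdot 45 \cdot 27\right)^{2} = \left(-246 + 2430\right)^{2} = 2184^{2} = 4769856$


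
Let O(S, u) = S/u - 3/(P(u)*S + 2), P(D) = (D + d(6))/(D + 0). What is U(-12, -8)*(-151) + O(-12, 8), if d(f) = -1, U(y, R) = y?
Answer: 61569/34 ≈ 1810.9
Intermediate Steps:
P(D) = (-1 + D)/D (P(D) = (D - 1)/(D + 0) = (-1 + D)/D)
O(S, u) = -3/(2 + S*(-1 + u)/u) + S/u (O(S, u) = S/u - 3/(((-1 + u)/u)*S + 2) = S/u - 3/(S*(-1 + u)/u + 2) = S/u - 3/(2 + S*(-1 + u)/u) = -3/(2 + S*(-1 + u)/u) + S/u)
U(-12, -8)*(-151) + O(-12, 8) = -12*(-151) + (8*(-3*8 + 2*(-12)) + (-12)²*(-1 + 8))/(8*(2*8 - 12*(-1 + 8))) = 1812 + (8*(-24 - 24) + 144*7)/(8*(16 - 12*7)) = 1812 + (8*(-48) + 1008)/(8*(16 - 84)) = 1812 + (⅛)*(-384 + 1008)/(-68) = 1812 + (⅛)*(-1/68)*624 = 1812 - 39/34 = 61569/34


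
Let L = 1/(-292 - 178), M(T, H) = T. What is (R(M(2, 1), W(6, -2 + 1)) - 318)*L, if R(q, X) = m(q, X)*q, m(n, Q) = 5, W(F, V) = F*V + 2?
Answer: 154/235 ≈ 0.65532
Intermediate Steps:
W(F, V) = 2 + F*V
L = -1/470 (L = 1/(-470) = -1/470 ≈ -0.0021277)
R(q, X) = 5*q
(R(M(2, 1), W(6, -2 + 1)) - 318)*L = (5*2 - 318)*(-1/470) = (10 - 318)*(-1/470) = -308*(-1/470) = 154/235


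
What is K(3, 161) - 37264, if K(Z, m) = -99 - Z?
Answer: -37366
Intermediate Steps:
K(3, 161) - 37264 = (-99 - 1*3) - 37264 = (-99 - 3) - 37264 = -102 - 37264 = -37366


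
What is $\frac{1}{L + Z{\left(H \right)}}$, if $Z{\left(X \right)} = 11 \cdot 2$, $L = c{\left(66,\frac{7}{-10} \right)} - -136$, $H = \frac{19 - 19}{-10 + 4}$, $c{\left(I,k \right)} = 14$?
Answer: $\frac{1}{172} \approx 0.005814$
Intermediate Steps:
$H = 0$ ($H = \frac{0}{-6} = 0 \left(- \frac{1}{6}\right) = 0$)
$L = 150$ ($L = 14 - -136 = 14 + 136 = 150$)
$Z{\left(X \right)} = 22$
$\frac{1}{L + Z{\left(H \right)}} = \frac{1}{150 + 22} = \frac{1}{172}$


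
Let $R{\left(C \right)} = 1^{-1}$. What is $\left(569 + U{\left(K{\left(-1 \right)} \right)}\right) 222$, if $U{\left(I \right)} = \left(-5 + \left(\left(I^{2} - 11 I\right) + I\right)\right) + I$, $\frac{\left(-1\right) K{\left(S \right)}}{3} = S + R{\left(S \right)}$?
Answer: $125208$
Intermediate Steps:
$R{\left(C \right)} = 1$
$K{\left(S \right)} = -3 - 3 S$ ($K{\left(S \right)} = - 3 \left(S + 1\right) = - 3 \left(1 + S\right) = -3 - 3 S$)
$U{\left(I \right)} = -5 + I^{2} - 9 I$ ($U{\left(I \right)} = \left(-5 + \left(I^{2} - 10 I\right)\right) + I = \left(-5 + I^{2} - 10 I\right) + I = -5 + I^{2} - 9 I$)
$\left(569 + U{\left(K{\left(-1 \right)} \right)}\right) 222 = \left(569 - \left(5 - \left(-3 - -3\right)^{2} + 9 \left(-3 - -3\right)\right)\right) 222 = \left(569 - \left(5 - \left(-3 + 3\right)^{2} + 9 \left(-3 + 3\right)\right)\right) 222 = \left(569 - \left(5 - 0^{2}\right)\right) 222 = \left(569 + \left(-5 + 0 + 0\right)\right) 222 = \left(569 - 5\right) 222 = 564 \cdot 222 = 125208$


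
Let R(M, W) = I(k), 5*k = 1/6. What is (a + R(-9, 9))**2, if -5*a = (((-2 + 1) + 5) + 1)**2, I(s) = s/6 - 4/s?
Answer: 506205001/32400 ≈ 15624.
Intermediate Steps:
k = 1/30 (k = (1/6)/5 = (1*(1/6))/5 = (1/5)*(1/6) = 1/30 ≈ 0.033333)
I(s) = -4/s + s/6 (I(s) = s*(1/6) - 4/s = s/6 - 4/s = -4/s + s/6)
R(M, W) = -21599/180 (R(M, W) = -4/1/30 + (1/6)*(1/30) = -4*30 + 1/180 = -120 + 1/180 = -21599/180)
a = -5 (a = -(((-2 + 1) + 5) + 1)**2/5 = -((-1 + 5) + 1)**2/5 = -(4 + 1)**2/5 = -1/5*5**2 = -1/5*25 = -5)
(a + R(-9, 9))**2 = (-5 - 21599/180)**2 = (-22499/180)**2 = 506205001/32400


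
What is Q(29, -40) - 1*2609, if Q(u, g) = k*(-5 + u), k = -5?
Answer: -2729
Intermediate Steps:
Q(u, g) = 25 - 5*u (Q(u, g) = -5*(-5 + u) = 25 - 5*u)
Q(29, -40) - 1*2609 = (25 - 5*29) - 1*2609 = (25 - 145) - 2609 = -120 - 2609 = -2729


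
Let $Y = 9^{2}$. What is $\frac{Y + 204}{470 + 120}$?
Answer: $\frac{57}{118} \approx 0.48305$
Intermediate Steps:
$Y = 81$
$\frac{Y + 204}{470 + 120} = \frac{81 + 204}{470 + 120} = \frac{285}{590} = 285 \cdot \frac{1}{590} = \frac{57}{118}$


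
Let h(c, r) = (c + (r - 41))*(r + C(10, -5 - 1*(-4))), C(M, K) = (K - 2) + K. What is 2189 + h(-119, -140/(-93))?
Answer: 22352341/8649 ≈ 2584.4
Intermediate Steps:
C(M, K) = -2 + 2*K (C(M, K) = (-2 + K) + K = -2 + 2*K)
h(c, r) = (-4 + r)*(-41 + c + r) (h(c, r) = (c + (r - 41))*(r + (-2 + 2*(-5 - 1*(-4)))) = (c + (-41 + r))*(r + (-2 + 2*(-5 + 4))) = (-41 + c + r)*(r + (-2 + 2*(-1))) = (-41 + c + r)*(r + (-2 - 2)) = (-41 + c + r)*(r - 4) = (-41 + c + r)*(-4 + r) = (-4 + r)*(-41 + c + r))
2189 + h(-119, -140/(-93)) = 2189 + (164 + (-140/(-93))² - (-6300)/(-93) - 4*(-119) - (-16660)/(-93)) = 2189 + (164 + (-140*(-1/93))² - (-6300)*(-1)/93 + 476 - (-16660)*(-1)/93) = 2189 + (164 + (140/93)² - 45*140/93 + 476 - 119*140/93) = 2189 + (164 + 19600/8649 - 2100/31 + 476 - 16660/93) = 2189 + 3419680/8649 = 22352341/8649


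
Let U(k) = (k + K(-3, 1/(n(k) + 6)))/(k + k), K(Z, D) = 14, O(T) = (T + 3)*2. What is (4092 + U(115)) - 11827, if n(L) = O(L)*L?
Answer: -1778921/230 ≈ -7734.4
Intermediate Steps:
O(T) = 6 + 2*T (O(T) = (3 + T)*2 = 6 + 2*T)
n(L) = L*(6 + 2*L) (n(L) = (6 + 2*L)*L = L*(6 + 2*L))
U(k) = (14 + k)/(2*k) (U(k) = (k + 14)/(k + k) = (14 + k)/((2*k)) = (14 + k)*(1/(2*k)) = (14 + k)/(2*k))
(4092 + U(115)) - 11827 = (4092 + (½)*(14 + 115)/115) - 11827 = (4092 + (½)*(1/115)*129) - 11827 = (4092 + 129/230) - 11827 = 941289/230 - 11827 = -1778921/230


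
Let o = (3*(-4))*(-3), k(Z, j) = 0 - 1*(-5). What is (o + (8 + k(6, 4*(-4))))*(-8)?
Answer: -392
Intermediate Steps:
k(Z, j) = 5 (k(Z, j) = 0 + 5 = 5)
o = 36 (o = -12*(-3) = 36)
(o + (8 + k(6, 4*(-4))))*(-8) = (36 + (8 + 5))*(-8) = (36 + 13)*(-8) = 49*(-8) = -392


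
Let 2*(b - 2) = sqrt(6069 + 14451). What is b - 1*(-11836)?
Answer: 11838 + 3*sqrt(570) ≈ 11910.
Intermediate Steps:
b = 2 + 3*sqrt(570) (b = 2 + sqrt(6069 + 14451)/2 = 2 + sqrt(20520)/2 = 2 + (6*sqrt(570))/2 = 2 + 3*sqrt(570) ≈ 73.624)
b - 1*(-11836) = (2 + 3*sqrt(570)) - 1*(-11836) = (2 + 3*sqrt(570)) + 11836 = 11838 + 3*sqrt(570)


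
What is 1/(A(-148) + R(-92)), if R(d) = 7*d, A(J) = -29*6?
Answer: -1/818 ≈ -0.0012225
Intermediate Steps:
A(J) = -174
1/(A(-148) + R(-92)) = 1/(-174 + 7*(-92)) = 1/(-174 - 644) = 1/(-818) = -1/818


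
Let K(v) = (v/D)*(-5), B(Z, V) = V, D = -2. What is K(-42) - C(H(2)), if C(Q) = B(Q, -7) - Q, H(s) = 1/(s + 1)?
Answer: -293/3 ≈ -97.667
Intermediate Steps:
H(s) = 1/(1 + s)
K(v) = 5*v/2 (K(v) = (v/(-2))*(-5) = -v/2*(-5) = 5*v/2)
C(Q) = -7 - Q
K(-42) - C(H(2)) = (5/2)*(-42) - (-7 - 1/(1 + 2)) = -105 - (-7 - 1/3) = -105 - (-7 - 1*⅓) = -105 - (-7 - ⅓) = -105 - 1*(-22/3) = -105 + 22/3 = -293/3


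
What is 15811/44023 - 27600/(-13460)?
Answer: 71392543/29627479 ≈ 2.4097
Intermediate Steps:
15811/44023 - 27600/(-13460) = 15811*(1/44023) - 27600*(-1/13460) = 15811/44023 + 1380/673 = 71392543/29627479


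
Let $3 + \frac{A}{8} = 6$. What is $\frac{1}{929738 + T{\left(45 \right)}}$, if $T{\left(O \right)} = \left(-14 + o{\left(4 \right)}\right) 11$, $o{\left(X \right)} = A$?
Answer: $\frac{1}{929848} \approx 1.0754 \cdot 10^{-6}$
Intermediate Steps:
$A = 24$ ($A = -24 + 8 \cdot 6 = -24 + 48 = 24$)
$o{\left(X \right)} = 24$
$T{\left(O \right)} = 110$ ($T{\left(O \right)} = \left(-14 + 24\right) 11 = 10 \cdot 11 = 110$)
$\frac{1}{929738 + T{\left(45 \right)}} = \frac{1}{929738 + 110} = \frac{1}{929848}$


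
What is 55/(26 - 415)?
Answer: -55/389 ≈ -0.14139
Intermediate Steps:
55/(26 - 415) = 55/(-389) = 55*(-1/389) = -55/389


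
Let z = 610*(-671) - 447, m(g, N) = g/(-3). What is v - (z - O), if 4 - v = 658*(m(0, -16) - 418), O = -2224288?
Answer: -1539483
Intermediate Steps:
m(g, N) = -g/3 (m(g, N) = g*(-⅓) = -g/3)
z = -409757 (z = -409310 - 447 = -409757)
v = 275048 (v = 4 - 658*(-⅓*0 - 418) = 4 - 658*(0 - 418) = 4 - 658*(-418) = 4 - 1*(-275044) = 4 + 275044 = 275048)
v - (z - O) = 275048 - (-409757 - 1*(-2224288)) = 275048 - (-409757 + 2224288) = 275048 - 1*1814531 = 275048 - 1814531 = -1539483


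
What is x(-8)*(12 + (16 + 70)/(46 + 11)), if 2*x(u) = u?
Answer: -3080/57 ≈ -54.035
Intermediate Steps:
x(u) = u/2
x(-8)*(12 + (16 + 70)/(46 + 11)) = ((½)*(-8))*(12 + (16 + 70)/(46 + 11)) = -4*(12 + 86/57) = -4*770/57 = -3080/57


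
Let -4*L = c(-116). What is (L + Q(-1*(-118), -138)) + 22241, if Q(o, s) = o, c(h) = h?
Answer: 22388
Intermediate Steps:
L = 29 (L = -1/4*(-116) = 29)
(L + Q(-1*(-118), -138)) + 22241 = (29 - 1*(-118)) + 22241 = (29 + 118) + 22241 = 147 + 22241 = 22388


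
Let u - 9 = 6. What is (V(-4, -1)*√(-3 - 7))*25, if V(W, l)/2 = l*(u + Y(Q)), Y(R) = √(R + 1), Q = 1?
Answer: 50*I*√10*(-15 - √2) ≈ -2595.3*I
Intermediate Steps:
u = 15 (u = 9 + 6 = 15)
Y(R) = √(1 + R)
V(W, l) = 2*l*(15 + √2) (V(W, l) = 2*(l*(15 + √(1 + 1))) = 2*(l*(15 + √2)) = 2*l*(15 + √2))
(V(-4, -1)*√(-3 - 7))*25 = ((2*(-1)*(15 + √2))*√(-3 - 7))*25 = ((-30 - 2*√2)*√(-10))*25 = ((-30 - 2*√2)*(I*√10))*25 = (I*√10*(-30 - 2*√2))*25 = 25*I*√10*(-30 - 2*√2)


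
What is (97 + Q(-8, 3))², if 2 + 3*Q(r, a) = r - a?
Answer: 77284/9 ≈ 8587.1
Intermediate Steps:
Q(r, a) = -⅔ - a/3 + r/3 (Q(r, a) = -⅔ + (r - a)/3 = -⅔ + (-a/3 + r/3) = -⅔ - a/3 + r/3)
(97 + Q(-8, 3))² = (97 + (-⅔ - ⅓*3 + (⅓)*(-8)))² = (97 + (-⅔ - 1 - 8/3))² = (97 - 13/3)² = (278/3)² = 77284/9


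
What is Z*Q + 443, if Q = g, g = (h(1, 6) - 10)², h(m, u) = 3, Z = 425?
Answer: 21268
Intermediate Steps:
g = 49 (g = (3 - 10)² = (-7)² = 49)
Q = 49
Z*Q + 443 = 425*49 + 443 = 20825 + 443 = 21268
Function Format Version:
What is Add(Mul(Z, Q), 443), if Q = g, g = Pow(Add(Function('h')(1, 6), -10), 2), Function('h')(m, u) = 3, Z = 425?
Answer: 21268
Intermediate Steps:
g = 49 (g = Pow(Add(3, -10), 2) = Pow(-7, 2) = 49)
Q = 49
Add(Mul(Z, Q), 443) = Add(Mul(425, 49), 443) = Add(20825, 443) = 21268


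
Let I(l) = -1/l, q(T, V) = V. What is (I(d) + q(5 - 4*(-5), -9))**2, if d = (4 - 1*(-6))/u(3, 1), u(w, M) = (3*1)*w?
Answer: 9801/100 ≈ 98.010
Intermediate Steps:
u(w, M) = 3*w
d = 10/9 (d = (4 - 1*(-6))/((3*3)) = (4 + 6)/9 = 10*(1/9) = 10/9 ≈ 1.1111)
(I(d) + q(5 - 4*(-5), -9))**2 = (-1/10/9 - 9)**2 = (-1*9/10 - 9)**2 = (-9/10 - 9)**2 = (-99/10)**2 = 9801/100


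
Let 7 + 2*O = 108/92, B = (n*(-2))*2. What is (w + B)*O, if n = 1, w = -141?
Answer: 9715/23 ≈ 422.39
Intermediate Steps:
B = -4 (B = (1*(-2))*2 = -2*2 = -4)
O = -67/23 (O = -7/2 + (108/92)/2 = -7/2 + (108*(1/92))/2 = -7/2 + (½)*(27/23) = -7/2 + 27/46 = -67/23 ≈ -2.9130)
(w + B)*O = (-141 - 4)*(-67/23) = -145*(-67/23) = 9715/23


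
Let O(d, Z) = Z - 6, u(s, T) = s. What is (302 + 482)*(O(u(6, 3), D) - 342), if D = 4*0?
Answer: -272832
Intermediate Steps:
D = 0
O(d, Z) = -6 + Z
(302 + 482)*(O(u(6, 3), D) - 342) = (302 + 482)*((-6 + 0) - 342) = 784*(-6 - 342) = 784*(-348) = -272832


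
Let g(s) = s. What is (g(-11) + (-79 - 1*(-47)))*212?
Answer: -9116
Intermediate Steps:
(g(-11) + (-79 - 1*(-47)))*212 = (-11 + (-79 - 1*(-47)))*212 = (-11 + (-79 + 47))*212 = (-11 - 32)*212 = -43*212 = -9116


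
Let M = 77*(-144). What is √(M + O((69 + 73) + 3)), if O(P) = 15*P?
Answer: I*√8913 ≈ 94.409*I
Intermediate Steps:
M = -11088
√(M + O((69 + 73) + 3)) = √(-11088 + 15*((69 + 73) + 3)) = √(-11088 + 15*(142 + 3)) = √(-11088 + 15*145) = √(-11088 + 2175) = √(-8913) = I*√8913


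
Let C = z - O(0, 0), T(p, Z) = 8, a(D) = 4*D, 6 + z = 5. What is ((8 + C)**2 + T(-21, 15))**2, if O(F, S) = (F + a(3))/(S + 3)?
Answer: 289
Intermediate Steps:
z = -1 (z = -6 + 5 = -1)
O(F, S) = (12 + F)/(3 + S) (O(F, S) = (F + 4*3)/(S + 3) = (F + 12)/(3 + S) = (12 + F)/(3 + S))
C = -5 (C = -1 - (12 + 0)/(3 + 0) = -1 - 12/3 = -1 - 1*4 = -1 - 4 = -5)
((8 + C)**2 + T(-21, 15))**2 = ((8 - 5)**2 + 8)**2 = (3**2 + 8)**2 = (9 + 8)**2 = 17**2 = 289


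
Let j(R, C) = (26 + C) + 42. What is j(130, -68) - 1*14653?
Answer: -14653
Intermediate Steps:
j(R, C) = 68 + C
j(130, -68) - 1*14653 = (68 - 68) - 1*14653 = 0 - 14653 = -14653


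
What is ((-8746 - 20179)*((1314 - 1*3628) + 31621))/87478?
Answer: -847704975/87478 ≈ -9690.5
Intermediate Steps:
((-8746 - 20179)*((1314 - 1*3628) + 31621))/87478 = -28925*((1314 - 3628) + 31621)*(1/87478) = -28925*(-2314 + 31621)*(1/87478) = -28925*29307*(1/87478) = -847704975*1/87478 = -847704975/87478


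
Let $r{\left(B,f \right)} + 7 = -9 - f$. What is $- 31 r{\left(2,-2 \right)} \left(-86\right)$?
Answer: $-37324$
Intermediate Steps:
$r{\left(B,f \right)} = -16 - f$ ($r{\left(B,f \right)} = -7 - \left(9 + f\right) = -16 - f$)
$- 31 r{\left(2,-2 \right)} \left(-86\right) = - 31 \left(-16 - -2\right) \left(-86\right) = - 31 \left(-16 + 2\right) \left(-86\right) = \left(-31\right) \left(-14\right) \left(-86\right) = 434 \left(-86\right) = -37324$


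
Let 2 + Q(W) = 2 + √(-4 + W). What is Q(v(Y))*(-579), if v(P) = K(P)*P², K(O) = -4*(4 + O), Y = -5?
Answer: -2316*√6 ≈ -5673.0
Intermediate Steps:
K(O) = -16 - 4*O
v(P) = P²*(-16 - 4*P) (v(P) = (-16 - 4*P)*P² = P²*(-16 - 4*P))
Q(W) = √(-4 + W) (Q(W) = -2 + (2 + √(-4 + W)) = √(-4 + W))
Q(v(Y))*(-579) = √(-4 + 4*(-5)²*(-4 - 1*(-5)))*(-579) = √(-4 + 4*25*(-4 + 5))*(-579) = √(-4 + 4*25*1)*(-579) = √(-4 + 100)*(-579) = √96*(-579) = (4*√6)*(-579) = -2316*√6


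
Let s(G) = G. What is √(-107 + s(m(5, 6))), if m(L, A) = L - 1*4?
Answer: I*√106 ≈ 10.296*I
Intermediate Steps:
m(L, A) = -4 + L (m(L, A) = L - 4 = -4 + L)
√(-107 + s(m(5, 6))) = √(-107 + (-4 + 5)) = √(-107 + 1) = √(-106) = I*√106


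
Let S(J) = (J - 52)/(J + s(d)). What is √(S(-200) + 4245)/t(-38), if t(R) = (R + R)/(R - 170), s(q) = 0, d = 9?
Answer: 26*√424626/95 ≈ 178.34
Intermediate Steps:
S(J) = (-52 + J)/J (S(J) = (J - 52)/(J + 0) = (-52 + J)/J)
t(R) = 2*R/(-170 + R) (t(R) = (2*R)/(-170 + R) = 2*R/(-170 + R))
√(S(-200) + 4245)/t(-38) = √((-52 - 200)/(-200) + 4245)/((2*(-38)/(-170 - 38))) = √(-1/200*(-252) + 4245)/((2*(-38)/(-208))) = √(63/50 + 4245)/((2*(-38)*(-1/208))) = √(212313/50)/(19/52) = (√424626/10)*(52/19) = 26*√424626/95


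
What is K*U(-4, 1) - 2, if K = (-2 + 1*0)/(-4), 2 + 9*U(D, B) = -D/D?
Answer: -13/6 ≈ -2.1667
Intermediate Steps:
U(D, B) = -1/3 (U(D, B) = -2/9 + (-D/D)/9 = -2/9 + (-1*1)/9 = -2/9 + (1/9)*(-1) = -2/9 - 1/9 = -1/3)
K = 1/2 (K = (-2 + 0)*(-1/4) = -2*(-1/4) = 1/2 ≈ 0.50000)
K*U(-4, 1) - 2 = (1/2)*(-1/3) - 2 = -1/6 - 2 = -13/6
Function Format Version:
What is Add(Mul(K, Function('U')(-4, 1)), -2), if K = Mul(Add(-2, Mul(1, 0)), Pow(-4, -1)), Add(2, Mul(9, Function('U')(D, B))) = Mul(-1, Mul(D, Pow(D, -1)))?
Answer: Rational(-13, 6) ≈ -2.1667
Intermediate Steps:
Function('U')(D, B) = Rational(-1, 3) (Function('U')(D, B) = Add(Rational(-2, 9), Mul(Rational(1, 9), Mul(-1, Mul(D, Pow(D, -1))))) = Add(Rational(-2, 9), Mul(Rational(1, 9), Mul(-1, 1))) = Add(Rational(-2, 9), Mul(Rational(1, 9), -1)) = Add(Rational(-2, 9), Rational(-1, 9)) = Rational(-1, 3))
K = Rational(1, 2) (K = Mul(Add(-2, 0), Rational(-1, 4)) = Mul(-2, Rational(-1, 4)) = Rational(1, 2) ≈ 0.50000)
Add(Mul(K, Function('U')(-4, 1)), -2) = Add(Mul(Rational(1, 2), Rational(-1, 3)), -2) = Add(Rational(-1, 6), -2) = Rational(-13, 6)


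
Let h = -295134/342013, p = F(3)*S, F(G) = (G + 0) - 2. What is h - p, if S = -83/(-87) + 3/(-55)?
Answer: -412034306/233790315 ≈ -1.7624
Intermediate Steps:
F(G) = -2 + G (F(G) = G - 2 = -2 + G)
S = 4304/4785 (S = -83*(-1/87) + 3*(-1/55) = 83/87 - 3/55 = 4304/4785 ≈ 0.89948)
p = 4304/4785 (p = (-2 + 3)*(4304/4785) = 1*(4304/4785) = 4304/4785 ≈ 0.89948)
h = -42162/48859 (h = -295134*1/342013 = -42162/48859 ≈ -0.86293)
h - p = -42162/48859 - 1*4304/4785 = -42162/48859 - 4304/4785 = -412034306/233790315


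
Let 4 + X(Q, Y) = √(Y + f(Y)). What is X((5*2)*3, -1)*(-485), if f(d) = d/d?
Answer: 1940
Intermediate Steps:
f(d) = 1
X(Q, Y) = -4 + √(1 + Y) (X(Q, Y) = -4 + √(Y + 1) = -4 + √(1 + Y))
X((5*2)*3, -1)*(-485) = (-4 + √(1 - 1))*(-485) = (-4 + √0)*(-485) = (-4 + 0)*(-485) = -4*(-485) = 1940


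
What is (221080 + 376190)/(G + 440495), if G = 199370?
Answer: 119454/127973 ≈ 0.93343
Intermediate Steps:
(221080 + 376190)/(G + 440495) = (221080 + 376190)/(199370 + 440495) = 597270/639865 = 597270*(1/639865) = 119454/127973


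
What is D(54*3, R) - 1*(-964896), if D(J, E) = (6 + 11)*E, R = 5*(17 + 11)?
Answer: 967276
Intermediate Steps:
R = 140 (R = 5*28 = 140)
D(J, E) = 17*E
D(54*3, R) - 1*(-964896) = 17*140 - 1*(-964896) = 2380 + 964896 = 967276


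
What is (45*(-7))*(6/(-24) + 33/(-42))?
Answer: 1305/4 ≈ 326.25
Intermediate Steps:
(45*(-7))*(6/(-24) + 33/(-42)) = -315*(6*(-1/24) + 33*(-1/42)) = -315*(-1/4 - 11/14) = -315*(-29/28) = 1305/4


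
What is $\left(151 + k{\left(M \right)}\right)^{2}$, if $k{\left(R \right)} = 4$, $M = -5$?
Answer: $24025$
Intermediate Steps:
$\left(151 + k{\left(M \right)}\right)^{2} = \left(151 + 4\right)^{2} = 155^{2} = 24025$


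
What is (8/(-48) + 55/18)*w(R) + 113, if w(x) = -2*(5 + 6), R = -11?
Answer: 445/9 ≈ 49.444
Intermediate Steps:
w(x) = -22 (w(x) = -2*11 = -22)
(8/(-48) + 55/18)*w(R) + 113 = (8/(-48) + 55/18)*(-22) + 113 = (8*(-1/48) + 55*(1/18))*(-22) + 113 = (-1/6 + 55/18)*(-22) + 113 = (26/9)*(-22) + 113 = -572/9 + 113 = 445/9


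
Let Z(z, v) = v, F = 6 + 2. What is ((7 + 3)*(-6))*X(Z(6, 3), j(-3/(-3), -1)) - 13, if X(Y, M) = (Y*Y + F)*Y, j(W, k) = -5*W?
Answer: -3073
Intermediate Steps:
F = 8
X(Y, M) = Y*(8 + Y²) (X(Y, M) = (Y*Y + 8)*Y = (Y² + 8)*Y = (8 + Y²)*Y = Y*(8 + Y²))
((7 + 3)*(-6))*X(Z(6, 3), j(-3/(-3), -1)) - 13 = ((7 + 3)*(-6))*(3*(8 + 3²)) - 13 = (10*(-6))*(3*(8 + 9)) - 13 = -180*17 - 13 = -60*51 - 13 = -3060 - 13 = -3073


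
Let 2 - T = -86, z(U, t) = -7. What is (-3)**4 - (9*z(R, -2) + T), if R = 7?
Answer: 56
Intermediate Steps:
T = 88 (T = 2 - 1*(-86) = 2 + 86 = 88)
(-3)**4 - (9*z(R, -2) + T) = (-3)**4 - (9*(-7) + 88) = 81 - (-63 + 88) = 81 - 1*25 = 81 - 25 = 56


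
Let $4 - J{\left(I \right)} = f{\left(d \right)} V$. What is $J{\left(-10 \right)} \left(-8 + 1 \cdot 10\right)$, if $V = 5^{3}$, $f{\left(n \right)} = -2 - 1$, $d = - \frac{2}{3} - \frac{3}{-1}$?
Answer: $758$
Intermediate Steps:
$d = \frac{7}{3}$ ($d = \left(-2\right) \frac{1}{3} - -3 = - \frac{2}{3} + 3 = \frac{7}{3} \approx 2.3333$)
$f{\left(n \right)} = -3$ ($f{\left(n \right)} = -2 - 1 = -3$)
$V = 125$
$J{\left(I \right)} = 379$ ($J{\left(I \right)} = 4 - \left(-3\right) 125 = 4 - -375 = 4 + 375 = 379$)
$J{\left(-10 \right)} \left(-8 + 1 \cdot 10\right) = 379 \left(-8 + 1 \cdot 10\right) = 379 \left(-8 + 10\right) = 379 \cdot 2 = 758$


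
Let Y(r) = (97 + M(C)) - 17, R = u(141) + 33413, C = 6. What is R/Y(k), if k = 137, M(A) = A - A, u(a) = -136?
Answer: 33277/80 ≈ 415.96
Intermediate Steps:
M(A) = 0
R = 33277 (R = -136 + 33413 = 33277)
Y(r) = 80 (Y(r) = (97 + 0) - 17 = 97 - 17 = 80)
R/Y(k) = 33277/80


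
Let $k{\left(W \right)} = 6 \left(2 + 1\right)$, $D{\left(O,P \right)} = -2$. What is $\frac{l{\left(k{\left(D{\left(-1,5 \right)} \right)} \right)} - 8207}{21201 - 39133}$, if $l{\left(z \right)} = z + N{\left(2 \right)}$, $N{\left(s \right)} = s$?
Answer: $\frac{8187}{17932} \approx 0.45656$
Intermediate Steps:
$k{\left(W \right)} = 18$ ($k{\left(W \right)} = 6 \cdot 3 = 18$)
$l{\left(z \right)} = 2 + z$ ($l{\left(z \right)} = z + 2 = 2 + z$)
$\frac{l{\left(k{\left(D{\left(-1,5 \right)} \right)} \right)} - 8207}{21201 - 39133} = \frac{\left(2 + 18\right) - 8207}{21201 - 39133} = \frac{20 - 8207}{-17932} = \left(-8187\right) \left(- \frac{1}{17932}\right) = \frac{8187}{17932}$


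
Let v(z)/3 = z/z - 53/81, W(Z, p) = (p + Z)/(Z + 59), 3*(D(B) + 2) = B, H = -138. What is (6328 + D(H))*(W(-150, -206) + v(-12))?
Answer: 76364800/2457 ≈ 31081.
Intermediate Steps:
D(B) = -2 + B/3
W(Z, p) = (Z + p)/(59 + Z)
v(z) = 28/27 (v(z) = 3*(z/z - 53/81) = 3*(1 - 53*1/81) = 3*(1 - 53/81) = 3*(28/81) = 28/27)
(6328 + D(H))*(W(-150, -206) + v(-12)) = (6328 + (-2 + (1/3)*(-138)))*((-150 - 206)/(59 - 150) + 28/27) = (6328 + (-2 - 46))*(-356/(-91) + 28/27) = (6328 - 48)*(-1/91*(-356) + 28/27) = 6280*(356/91 + 28/27) = 6280*(12160/2457) = 76364800/2457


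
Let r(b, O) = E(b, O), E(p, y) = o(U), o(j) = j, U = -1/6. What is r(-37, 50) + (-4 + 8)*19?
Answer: 455/6 ≈ 75.833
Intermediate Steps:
U = -1/6 (U = -1*1/6 = -1/6 ≈ -0.16667)
E(p, y) = -1/6
r(b, O) = -1/6
r(-37, 50) + (-4 + 8)*19 = -1/6 + (-4 + 8)*19 = -1/6 + 4*19 = -1/6 + 76 = 455/6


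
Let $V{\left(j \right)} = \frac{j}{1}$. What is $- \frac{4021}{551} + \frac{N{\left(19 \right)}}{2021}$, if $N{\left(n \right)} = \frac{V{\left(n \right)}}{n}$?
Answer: $- \frac{8125890}{1113571} \approx -7.2971$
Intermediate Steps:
$V{\left(j \right)} = j$ ($V{\left(j \right)} = j 1 = j$)
$N{\left(n \right)} = 1$ ($N{\left(n \right)} = \frac{n}{n} = 1$)
$- \frac{4021}{551} + \frac{N{\left(19 \right)}}{2021} = - \frac{4021}{551} + 1 \cdot \frac{1}{2021} = \left(-4021\right) \frac{1}{551} + 1 \cdot \frac{1}{2021} = - \frac{4021}{551} + \frac{1}{2021} = - \frac{8125890}{1113571}$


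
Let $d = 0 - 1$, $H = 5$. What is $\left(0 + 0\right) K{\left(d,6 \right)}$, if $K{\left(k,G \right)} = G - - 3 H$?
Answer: $0$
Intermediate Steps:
$d = -1$ ($d = 0 - 1 = -1$)
$K{\left(k,G \right)} = 15 + G$ ($K{\left(k,G \right)} = G - \left(-3\right) 5 = G - -15 = G + 15 = 15 + G$)
$\left(0 + 0\right) K{\left(d,6 \right)} = \left(0 + 0\right) \left(15 + 6\right) = 0 \cdot 21 = 0$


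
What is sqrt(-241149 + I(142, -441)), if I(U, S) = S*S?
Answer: 2*I*sqrt(11667) ≈ 216.03*I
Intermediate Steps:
I(U, S) = S**2
sqrt(-241149 + I(142, -441)) = sqrt(-241149 + (-441)**2) = sqrt(-241149 + 194481) = sqrt(-46668) = 2*I*sqrt(11667)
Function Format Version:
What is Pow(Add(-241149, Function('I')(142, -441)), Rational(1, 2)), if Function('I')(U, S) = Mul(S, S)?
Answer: Mul(2, I, Pow(11667, Rational(1, 2))) ≈ Mul(216.03, I)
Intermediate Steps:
Function('I')(U, S) = Pow(S, 2)
Pow(Add(-241149, Function('I')(142, -441)), Rational(1, 2)) = Pow(Add(-241149, Pow(-441, 2)), Rational(1, 2)) = Pow(Add(-241149, 194481), Rational(1, 2)) = Pow(-46668, Rational(1, 2)) = Mul(2, I, Pow(11667, Rational(1, 2)))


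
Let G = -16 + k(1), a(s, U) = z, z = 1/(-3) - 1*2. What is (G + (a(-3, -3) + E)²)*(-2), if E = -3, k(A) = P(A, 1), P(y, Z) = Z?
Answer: -242/9 ≈ -26.889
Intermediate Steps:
z = -7/3 (z = -⅓ - 2 = -7/3 ≈ -2.3333)
k(A) = 1
a(s, U) = -7/3
G = -15 (G = -16 + 1 = -15)
(G + (a(-3, -3) + E)²)*(-2) = (-15 + (-7/3 - 3)²)*(-2) = (-15 + (-16/3)²)*(-2) = (-15 + 256/9)*(-2) = (121/9)*(-2) = -242/9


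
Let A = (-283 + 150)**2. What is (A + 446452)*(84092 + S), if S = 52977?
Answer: 63619342729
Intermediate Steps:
A = 17689 (A = (-133)**2 = 17689)
(A + 446452)*(84092 + S) = (17689 + 446452)*(84092 + 52977) = 464141*137069 = 63619342729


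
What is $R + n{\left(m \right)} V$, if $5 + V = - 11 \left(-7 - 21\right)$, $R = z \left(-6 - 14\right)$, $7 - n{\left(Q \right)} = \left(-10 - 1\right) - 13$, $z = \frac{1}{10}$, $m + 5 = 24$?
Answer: $9391$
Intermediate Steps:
$m = 19$ ($m = -5 + 24 = 19$)
$z = \frac{1}{10} \approx 0.1$
$n{\left(Q \right)} = 31$ ($n{\left(Q \right)} = 7 - \left(\left(-10 - 1\right) - 13\right) = 7 - \left(-11 - 13\right) = 7 - -24 = 7 + 24 = 31$)
$R = -2$ ($R = \frac{-6 - 14}{10} = \frac{1}{10} \left(-20\right) = -2$)
$V = 303$ ($V = -5 - 11 \left(-7 - 21\right) = -5 - -308 = -5 + 308 = 303$)
$R + n{\left(m \right)} V = -2 + 31 \cdot 303 = -2 + 9393 = 9391$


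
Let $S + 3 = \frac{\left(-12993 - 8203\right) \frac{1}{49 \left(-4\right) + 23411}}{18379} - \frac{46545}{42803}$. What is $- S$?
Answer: $\frac{74648265377078}{18262691163455} \approx 4.0875$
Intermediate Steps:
$S = - \frac{74648265377078}{18262691163455}$ ($S = -3 - \left(\frac{46545}{42803} - \frac{\left(-12993 - 8203\right) \frac{1}{49 \left(-4\right) + 23411}}{18379}\right) = -3 - \left(\frac{46545}{42803} - - \frac{21196}{-196 + 23411} \cdot \frac{1}{18379}\right) = -3 - \left(\frac{46545}{42803} - - \frac{21196}{23215} \cdot \frac{1}{18379}\right) = -3 - \left(\frac{46545}{42803} - \left(-21196\right) \frac{1}{23215} \cdot \frac{1}{18379}\right) = -3 - \frac{19860191886713}{18262691163455} = - \frac{74648265377078}{18262691163455} \approx -4.0875$)
$- S = \left(-1\right) \left(- \frac{74648265377078}{18262691163455}\right) = \frac{74648265377078}{18262691163455}$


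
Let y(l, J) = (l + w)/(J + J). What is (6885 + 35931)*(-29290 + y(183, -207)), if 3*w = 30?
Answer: -86532941408/69 ≈ -1.2541e+9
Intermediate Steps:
w = 10 (w = (⅓)*30 = 10)
y(l, J) = (10 + l)/(2*J) (y(l, J) = (l + 10)/(J + J) = (10 + l)/((2*J)) = (10 + l)*(1/(2*J)) = (10 + l)/(2*J))
(6885 + 35931)*(-29290 + y(183, -207)) = (6885 + 35931)*(-29290 + (½)*(10 + 183)/(-207)) = 42816*(-29290 + (½)*(-1/207)*193) = 42816*(-29290 - 193/414) = 42816*(-12126253/414) = -86532941408/69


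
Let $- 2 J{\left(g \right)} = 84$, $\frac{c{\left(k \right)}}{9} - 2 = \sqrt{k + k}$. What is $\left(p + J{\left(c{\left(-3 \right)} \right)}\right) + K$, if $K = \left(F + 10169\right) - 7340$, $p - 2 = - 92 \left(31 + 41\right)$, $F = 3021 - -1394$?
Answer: $580$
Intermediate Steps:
$c{\left(k \right)} = 18 + 9 \sqrt{2} \sqrt{k}$ ($c{\left(k \right)} = 18 + 9 \sqrt{k + k} = 18 + 9 \sqrt{2 k} = 18 + 9 \sqrt{2} \sqrt{k}$)
$J{\left(g \right)} = -42$ ($J{\left(g \right)} = \left(- \frac{1}{2}\right) 84 = -42$)
$F = 4415$ ($F = 3021 + 1394 = 4415$)
$p = -6622$ ($p = 2 - 92 \left(31 + 41\right) = 2 - 6624 = -6622$)
$K = 7244$ ($K = \left(4415 + 10169\right) - 7340 = 14584 - 7340 = 7244$)
$\left(p + J{\left(c{\left(-3 \right)} \right)}\right) + K = \left(-6622 - 42\right) + 7244 = -6664 + 7244 = 580$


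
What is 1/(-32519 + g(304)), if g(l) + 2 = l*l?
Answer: 1/59895 ≈ 1.6696e-5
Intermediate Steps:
g(l) = -2 + l² (g(l) = -2 + l*l = -2 + l²)
1/(-32519 + g(304)) = 1/(-32519 + (-2 + 304²)) = 1/(-32519 + (-2 + 92416)) = 1/(-32519 + 92414) = 1/59895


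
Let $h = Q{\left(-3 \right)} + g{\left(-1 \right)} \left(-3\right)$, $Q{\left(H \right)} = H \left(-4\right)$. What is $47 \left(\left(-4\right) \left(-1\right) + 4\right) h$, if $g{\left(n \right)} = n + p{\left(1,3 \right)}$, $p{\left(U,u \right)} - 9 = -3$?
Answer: $-1128$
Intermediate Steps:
$p{\left(U,u \right)} = 6$ ($p{\left(U,u \right)} = 9 - 3 = 6$)
$g{\left(n \right)} = 6 + n$ ($g{\left(n \right)} = n + 6 = 6 + n$)
$Q{\left(H \right)} = - 4 H$
$h = -3$ ($h = \left(-4\right) \left(-3\right) + \left(6 - 1\right) \left(-3\right) = 12 + 5 \left(-3\right) = 12 - 15 = -3$)
$47 \left(\left(-4\right) \left(-1\right) + 4\right) h = 47 \left(\left(-4\right) \left(-1\right) + 4\right) \left(-3\right) = 47 \left(4 + 4\right) \left(-3\right) = 47 \cdot 8 \left(-3\right) = 376 \left(-3\right) = -1128$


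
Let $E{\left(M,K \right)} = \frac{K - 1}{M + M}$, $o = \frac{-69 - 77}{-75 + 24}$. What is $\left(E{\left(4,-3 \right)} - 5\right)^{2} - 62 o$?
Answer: $- \frac{30037}{204} \approx -147.24$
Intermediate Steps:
$o = \frac{146}{51}$ ($o = - \frac{146}{-51} = \left(-146\right) \left(- \frac{1}{51}\right) = \frac{146}{51} \approx 2.8627$)
$E{\left(M,K \right)} = \frac{-1 + K}{2 M}$
$\left(E{\left(4,-3 \right)} - 5\right)^{2} - 62 o = \left(\frac{-1 - 3}{2 \cdot 4} - 5\right)^{2} - \frac{9052}{51} = \left(\frac{1}{2} \cdot \frac{1}{4} \left(-4\right) - 5\right)^{2} - \frac{9052}{51} = \left(- \frac{1}{2} - 5\right)^{2} - \frac{9052}{51} = \left(- \frac{11}{2}\right)^{2} - \frac{9052}{51} = \frac{121}{4} - \frac{9052}{51} = - \frac{30037}{204}$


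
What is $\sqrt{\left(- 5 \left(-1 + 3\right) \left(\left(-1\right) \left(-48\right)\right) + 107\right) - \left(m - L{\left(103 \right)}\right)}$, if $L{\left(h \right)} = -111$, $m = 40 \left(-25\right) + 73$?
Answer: $\sqrt{443} \approx 21.048$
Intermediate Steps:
$m = -927$ ($m = -1000 + 73 = -927$)
$\sqrt{\left(- 5 \left(-1 + 3\right) \left(\left(-1\right) \left(-48\right)\right) + 107\right) - \left(m - L{\left(103 \right)}\right)} = \sqrt{\left(- 5 \left(-1 + 3\right) \left(\left(-1\right) \left(-48\right)\right) + 107\right) - -816} = \sqrt{\left(\left(-5\right) 2 \cdot 48 + 107\right) + \left(-111 + 927\right)} = \sqrt{\left(\left(-10\right) 48 + 107\right) + 816} = \sqrt{\left(-480 + 107\right) + 816} = \sqrt{-373 + 816} = \sqrt{443}$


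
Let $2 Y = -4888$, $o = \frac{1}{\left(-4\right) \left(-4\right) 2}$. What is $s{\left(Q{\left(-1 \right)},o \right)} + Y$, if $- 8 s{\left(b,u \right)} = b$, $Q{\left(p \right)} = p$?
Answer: $- \frac{19551}{8} \approx -2443.9$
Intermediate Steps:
$o = \frac{1}{32}$ ($o = \frac{1}{16 \cdot 2} = \frac{1}{32} \approx 0.03125$)
$s{\left(b,u \right)} = - \frac{b}{8}$
$Y = -2444$ ($Y = \frac{1}{2} \left(-4888\right) = -2444$)
$s{\left(Q{\left(-1 \right)},o \right)} + Y = \left(- \frac{1}{8}\right) \left(-1\right) - 2444 = \frac{1}{8} - 2444 = - \frac{19551}{8}$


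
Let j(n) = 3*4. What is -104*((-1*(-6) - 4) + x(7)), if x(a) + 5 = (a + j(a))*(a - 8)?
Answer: 2288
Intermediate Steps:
j(n) = 12
x(a) = -5 + (-8 + a)*(12 + a) (x(a) = -5 + (a + 12)*(a - 8) = -5 + (12 + a)*(-8 + a) = -5 + (-8 + a)*(12 + a))
-104*((-1*(-6) - 4) + x(7)) = -104*((-1*(-6) - 4) + (-101 + 7**2 + 4*7)) = -104*((6 - 4) + (-101 + 49 + 28)) = -104*(2 - 24) = -104*(-22) = 2288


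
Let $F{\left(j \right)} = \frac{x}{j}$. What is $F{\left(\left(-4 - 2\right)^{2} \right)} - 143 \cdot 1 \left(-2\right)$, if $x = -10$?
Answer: $\frac{5143}{18} \approx 285.72$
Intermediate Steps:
$F{\left(j \right)} = - \frac{10}{j}$
$F{\left(\left(-4 - 2\right)^{2} \right)} - 143 \cdot 1 \left(-2\right) = - \frac{10}{\left(-4 - 2\right)^{2}} - 143 \cdot 1 \left(-2\right) = - \frac{10}{\left(-6\right)^{2}} - -286 = - \frac{10}{36} + 286 = \left(-10\right) \frac{1}{36} + 286 = - \frac{5}{18} + 286 = \frac{5143}{18}$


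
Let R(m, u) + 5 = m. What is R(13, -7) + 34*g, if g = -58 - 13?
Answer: -2406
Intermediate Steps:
R(m, u) = -5 + m
g = -71
R(13, -7) + 34*g = (-5 + 13) + 34*(-71) = 8 - 2414 = -2406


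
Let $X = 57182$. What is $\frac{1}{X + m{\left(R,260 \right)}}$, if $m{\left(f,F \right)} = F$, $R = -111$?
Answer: $\frac{1}{57442} \approx 1.7409 \cdot 10^{-5}$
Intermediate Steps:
$\frac{1}{X + m{\left(R,260 \right)}} = \frac{1}{57182 + 260} = \frac{1}{57442}$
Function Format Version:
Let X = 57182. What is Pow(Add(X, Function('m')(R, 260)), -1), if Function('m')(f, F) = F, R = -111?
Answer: Rational(1, 57442) ≈ 1.7409e-5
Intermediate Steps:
Pow(Add(X, Function('m')(R, 260)), -1) = Pow(Add(57182, 260), -1) = Pow(57442, -1) = Rational(1, 57442)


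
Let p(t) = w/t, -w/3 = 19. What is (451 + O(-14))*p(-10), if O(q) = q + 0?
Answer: 24909/10 ≈ 2490.9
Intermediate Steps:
w = -57 (w = -3*19 = -57)
O(q) = q
p(t) = -57/t
(451 + O(-14))*p(-10) = (451 - 14)*(-57/(-10)) = 437*(-57*(-⅒)) = 437*(57/10) = 24909/10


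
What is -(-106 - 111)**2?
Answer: -47089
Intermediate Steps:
-(-106 - 111)**2 = -1*(-217)**2 = -1*47089 = -47089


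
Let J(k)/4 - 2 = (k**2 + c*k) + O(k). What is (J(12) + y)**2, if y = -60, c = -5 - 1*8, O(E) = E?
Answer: 2704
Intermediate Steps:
c = -13 (c = -5 - 8 = -13)
J(k) = 8 - 48*k + 4*k**2 (J(k) = 8 + 4*((k**2 - 13*k) + k) = 8 + 4*(k**2 - 12*k) = 8 + (-48*k + 4*k**2) = 8 - 48*k + 4*k**2)
(J(12) + y)**2 = ((8 - 48*12 + 4*12**2) - 60)**2 = ((8 - 576 + 4*144) - 60)**2 = ((8 - 576 + 576) - 60)**2 = (8 - 60)**2 = (-52)**2 = 2704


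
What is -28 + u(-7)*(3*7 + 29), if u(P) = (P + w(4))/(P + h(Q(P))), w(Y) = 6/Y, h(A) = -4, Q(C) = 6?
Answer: -3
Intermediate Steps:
u(P) = (3/2 + P)/(-4 + P) (u(P) = (P + 6/4)/(P - 4) = (P + 6*(¼))/(-4 + P) = (P + 3/2)/(-4 + P) = (3/2 + P)/(-4 + P))
-28 + u(-7)*(3*7 + 29) = -28 + ((3/2 - 7)/(-4 - 7))*(3*7 + 29) = -28 + (-11/2/(-11))*(21 + 29) = -28 - 1/11*(-11/2)*50 = -28 + (½)*50 = -28 + 25 = -3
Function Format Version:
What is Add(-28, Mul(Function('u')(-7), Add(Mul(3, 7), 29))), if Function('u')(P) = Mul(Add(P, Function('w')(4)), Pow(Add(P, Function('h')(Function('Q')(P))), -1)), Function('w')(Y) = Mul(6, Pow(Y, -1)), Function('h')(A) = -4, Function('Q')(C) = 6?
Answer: -3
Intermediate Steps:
Function('u')(P) = Mul(Pow(Add(-4, P), -1), Add(Rational(3, 2), P)) (Function('u')(P) = Mul(Add(P, Mul(6, Pow(4, -1))), Pow(Add(P, -4), -1)) = Mul(Add(P, Mul(6, Rational(1, 4))), Pow(Add(-4, P), -1)) = Mul(Add(P, Rational(3, 2)), Pow(Add(-4, P), -1)) = Mul(Add(Rational(3, 2), P), Pow(Add(-4, P), -1)) = Mul(Pow(Add(-4, P), -1), Add(Rational(3, 2), P)))
Add(-28, Mul(Function('u')(-7), Add(Mul(3, 7), 29))) = Add(-28, Mul(Mul(Pow(Add(-4, -7), -1), Add(Rational(3, 2), -7)), Add(Mul(3, 7), 29))) = Add(-28, Mul(Mul(Pow(-11, -1), Rational(-11, 2)), Add(21, 29))) = Add(-28, Mul(Mul(Rational(-1, 11), Rational(-11, 2)), 50)) = Add(-28, Mul(Rational(1, 2), 50)) = Add(-28, 25) = -3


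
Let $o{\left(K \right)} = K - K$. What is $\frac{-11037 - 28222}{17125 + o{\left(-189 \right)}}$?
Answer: $- \frac{39259}{17125} \approx -2.2925$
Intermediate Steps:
$o{\left(K \right)} = 0$
$\frac{-11037 - 28222}{17125 + o{\left(-189 \right)}} = \frac{-11037 - 28222}{17125 + 0} = - \frac{39259}{17125}$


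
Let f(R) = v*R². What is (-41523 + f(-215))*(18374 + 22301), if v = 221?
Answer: 413835666350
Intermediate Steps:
f(R) = 221*R²
(-41523 + f(-215))*(18374 + 22301) = (-41523 + 221*(-215)²)*(18374 + 22301) = (-41523 + 221*46225)*40675 = (-41523 + 10215725)*40675 = 10174202*40675 = 413835666350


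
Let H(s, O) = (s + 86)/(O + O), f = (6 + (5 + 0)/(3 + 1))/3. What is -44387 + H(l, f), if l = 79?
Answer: -1286233/29 ≈ -44353.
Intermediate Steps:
f = 29/12 (f = (6 + 5/4)*(⅓) = (29/4)*(⅓) = 29/12 ≈ 2.4167)
H(s, O) = (86 + s)/(2*O) (H(s, O) = (86 + s)/((2*O)) = (86 + s)*(1/(2*O)) = (86 + s)/(2*O))
-44387 + H(l, f) = -44387 + (86 + 79)/(2*(29/12)) = -44387 + (½)*(12/29)*165 = -44387 + 990/29 = -1286233/29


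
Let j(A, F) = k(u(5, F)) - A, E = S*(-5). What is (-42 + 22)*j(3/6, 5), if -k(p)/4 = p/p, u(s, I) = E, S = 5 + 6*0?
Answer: 90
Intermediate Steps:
S = 5 (S = 5 + 0 = 5)
E = -25 (E = 5*(-5) = -25)
u(s, I) = -25
k(p) = -4 (k(p) = -4*p/p = -4*1 = -4)
j(A, F) = -4 - A
(-42 + 22)*j(3/6, 5) = (-42 + 22)*(-4 - 3/6) = -20*(-4 - 3/6) = -20*(-4 - 1*½) = -20*(-4 - ½) = -20*(-9/2) = 90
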